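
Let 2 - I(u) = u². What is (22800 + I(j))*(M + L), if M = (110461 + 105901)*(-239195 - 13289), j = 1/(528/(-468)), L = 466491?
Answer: -219220813951592297/176 ≈ -1.2456e+15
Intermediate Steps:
j = -39/44 (j = 1/(528*(-1/468)) = 1/(-44/39) = -39/44 ≈ -0.88636)
I(u) = 2 - u²
M = -54627943208 (M = 216362*(-252484) = -54627943208)
(22800 + I(j))*(M + L) = (22800 + (2 - (-39/44)²))*(-54627943208 + 466491) = (22800 + (2 - 1*1521/1936))*(-54627476717) = (22800 + (2 - 1521/1936))*(-54627476717) = (22800 + 2351/1936)*(-54627476717) = (44143151/1936)*(-54627476717) = -219220813951592297/176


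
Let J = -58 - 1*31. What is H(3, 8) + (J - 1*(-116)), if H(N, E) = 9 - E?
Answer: 28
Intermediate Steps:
J = -89 (J = -58 - 31 = -89)
H(3, 8) + (J - 1*(-116)) = (9 - 1*8) + (-89 - 1*(-116)) = (9 - 8) + (-89 + 116) = 1 + 27 = 28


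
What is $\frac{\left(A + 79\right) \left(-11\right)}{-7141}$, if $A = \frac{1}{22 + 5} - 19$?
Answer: $\frac{17831}{192807} \approx 0.092481$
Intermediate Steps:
$A = - \frac{512}{27}$ ($A = \frac{1}{27} - 19 = - \frac{512}{27} \approx -18.963$)
$\frac{\left(A + 79\right) \left(-11\right)}{-7141} = \frac{\left(- \frac{512}{27} + 79\right) \left(-11\right)}{-7141} = \frac{1621}{27} \left(-11\right) \left(- \frac{1}{7141}\right) = \left(- \frac{17831}{27}\right) \left(- \frac{1}{7141}\right) = \frac{17831}{192807}$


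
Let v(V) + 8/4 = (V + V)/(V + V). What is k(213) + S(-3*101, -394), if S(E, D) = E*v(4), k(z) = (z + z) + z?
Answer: 942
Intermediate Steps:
v(V) = -1 (v(V) = -2 + (V + V)/(V + V) = -2 + (2*V)/((2*V)) = -2 + (2*V)*(1/(2*V)) = -2 + 1 = -1)
k(z) = 3*z (k(z) = 2*z + z = 3*z)
S(E, D) = -E (S(E, D) = E*(-1) = -E)
k(213) + S(-3*101, -394) = 3*213 - (-3)*101 = 639 - 1*(-303) = 639 + 303 = 942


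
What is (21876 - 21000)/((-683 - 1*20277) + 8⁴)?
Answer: -219/4216 ≈ -0.051945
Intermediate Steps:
(21876 - 21000)/((-683 - 1*20277) + 8⁴) = 876/((-683 - 20277) + 4096) = 876/(-20960 + 4096) = 876/(-16864) = 876*(-1/16864) = -219/4216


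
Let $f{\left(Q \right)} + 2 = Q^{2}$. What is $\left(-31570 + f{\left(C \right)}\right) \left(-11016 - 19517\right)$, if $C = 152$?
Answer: $258553444$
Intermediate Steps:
$f{\left(Q \right)} = -2 + Q^{2}$
$\left(-31570 + f{\left(C \right)}\right) \left(-11016 - 19517\right) = \left(-31570 - \left(2 - 152^{2}\right)\right) \left(-11016 - 19517\right) = \left(-31570 + \left(-2 + 23104\right)\right) \left(-30533\right) = \left(-31570 + 23102\right) \left(-30533\right) = \left(-8468\right) \left(-30533\right) = 258553444$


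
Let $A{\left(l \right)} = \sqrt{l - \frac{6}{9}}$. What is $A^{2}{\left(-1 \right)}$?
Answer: $- \frac{5}{3} \approx -1.6667$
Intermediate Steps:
$A{\left(l \right)} = \sqrt{- \frac{2}{3} + l}$ ($A{\left(l \right)} = \sqrt{l - \frac{2}{3}} = \sqrt{- \frac{2}{3} + l}$)
$A^{2}{\left(-1 \right)} = \left(\frac{\sqrt{-6 + 9 \left(-1\right)}}{3}\right)^{2} = \left(\frac{\sqrt{-6 - 9}}{3}\right)^{2} = \left(\frac{\sqrt{-15}}{3}\right)^{2} = \left(\frac{i \sqrt{15}}{3}\right)^{2} = - \frac{5}{3}$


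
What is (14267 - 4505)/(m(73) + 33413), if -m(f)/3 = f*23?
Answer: 4881/14188 ≈ 0.34402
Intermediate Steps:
m(f) = -69*f (m(f) = -3*f*23 = -69*f)
(14267 - 4505)/(m(73) + 33413) = (14267 - 4505)/(-69*73 + 33413) = 9762/(-5037 + 33413) = 9762/28376 = 9762*(1/28376) = 4881/14188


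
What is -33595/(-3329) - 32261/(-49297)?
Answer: 1763529584/164109713 ≈ 10.746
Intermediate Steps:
-33595/(-3329) - 32261/(-49297) = -33595*(-1/3329) - 32261*(-1/49297) = 33595/3329 + 32261/49297 = 1763529584/164109713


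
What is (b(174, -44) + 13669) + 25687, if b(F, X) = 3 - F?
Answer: 39185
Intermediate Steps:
(b(174, -44) + 13669) + 25687 = ((3 - 1*174) + 13669) + 25687 = ((3 - 174) + 13669) + 25687 = (-171 + 13669) + 25687 = 13498 + 25687 = 39185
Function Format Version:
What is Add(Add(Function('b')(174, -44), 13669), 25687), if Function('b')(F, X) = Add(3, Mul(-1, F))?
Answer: 39185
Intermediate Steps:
Add(Add(Function('b')(174, -44), 13669), 25687) = Add(Add(Add(3, Mul(-1, 174)), 13669), 25687) = Add(Add(Add(3, -174), 13669), 25687) = Add(Add(-171, 13669), 25687) = Add(13498, 25687) = 39185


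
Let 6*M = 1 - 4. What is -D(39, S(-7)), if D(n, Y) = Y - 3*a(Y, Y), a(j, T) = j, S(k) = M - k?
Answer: 13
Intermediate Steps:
M = -½ (M = (1 - 4)/6 = (⅙)*(-3) = -½ ≈ -0.50000)
S(k) = -½ - k
D(n, Y) = -2*Y (D(n, Y) = Y - 3*Y = -2*Y)
-D(39, S(-7)) = -(-2)*(-½ - 1*(-7)) = -(-2)*(-½ + 7) = -(-2)*13/2 = -1*(-13) = 13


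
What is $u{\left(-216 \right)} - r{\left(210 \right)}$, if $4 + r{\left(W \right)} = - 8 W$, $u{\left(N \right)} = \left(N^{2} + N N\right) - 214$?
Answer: $94782$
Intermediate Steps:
$u{\left(N \right)} = -214 + 2 N^{2}$ ($u{\left(N \right)} = \left(N^{2} + N^{2}\right) - 214 = 2 N^{2} - 214 = -214 + 2 N^{2}$)
$r{\left(W \right)} = -4 - 8 W$
$u{\left(-216 \right)} - r{\left(210 \right)} = \left(-214 + 2 \left(-216\right)^{2}\right) - \left(-4 - 1680\right) = \left(-214 + 2 \cdot 46656\right) - \left(-4 - 1680\right) = \left(-214 + 93312\right) - -1684 = 93098 + 1684 = 94782$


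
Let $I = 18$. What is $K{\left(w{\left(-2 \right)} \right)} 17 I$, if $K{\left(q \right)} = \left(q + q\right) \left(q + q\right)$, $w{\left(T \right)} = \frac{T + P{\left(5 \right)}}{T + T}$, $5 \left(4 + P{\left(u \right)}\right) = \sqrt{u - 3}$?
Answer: $\frac{69003}{25} - \frac{918 \sqrt{2}}{5} \approx 2500.5$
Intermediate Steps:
$P{\left(u \right)} = -4 + \frac{\sqrt{-3 + u}}{5}$ ($P{\left(u \right)} = -4 + \frac{\sqrt{u - 3}}{5} = -4 + \frac{\sqrt{-3 + u}}{5}$)
$w{\left(T \right)} = \frac{-4 + T + \frac{\sqrt{2}}{5}}{2 T}$ ($w{\left(T \right)} = \frac{T - \left(4 - \frac{\sqrt{-3 + 5}}{5}\right)}{T + T} = \frac{T - \left(4 - \frac{\sqrt{2}}{5}\right)}{2 T} = \left(-4 + T + \frac{\sqrt{2}}{5}\right) \frac{1}{2 T} = \frac{-4 + T + \frac{\sqrt{2}}{5}}{2 T}$)
$K{\left(q \right)} = 4 q^{2}$ ($K{\left(q \right)} = 2 q 2 q = 4 q^{2}$)
$K{\left(w{\left(-2 \right)} \right)} 17 I = 4 \left(\frac{-20 + \sqrt{2} + 5 \left(-2\right)}{10 \left(-2\right)}\right)^{2} \cdot 17 \cdot 18 = 4 \left(\frac{1}{10} \left(- \frac{1}{2}\right) \left(-20 + \sqrt{2} - 10\right)\right)^{2} \cdot 17 \cdot 18 = 4 \left(\frac{1}{10} \left(- \frac{1}{2}\right) \left(-30 + \sqrt{2}\right)\right)^{2} \cdot 17 \cdot 18 = 4 \left(\frac{3}{2} - \frac{\sqrt{2}}{20}\right)^{2} \cdot 17 \cdot 18 = 68 \left(\frac{3}{2} - \frac{\sqrt{2}}{20}\right)^{2} \cdot 18 = 1224 \left(\frac{3}{2} - \frac{\sqrt{2}}{20}\right)^{2}$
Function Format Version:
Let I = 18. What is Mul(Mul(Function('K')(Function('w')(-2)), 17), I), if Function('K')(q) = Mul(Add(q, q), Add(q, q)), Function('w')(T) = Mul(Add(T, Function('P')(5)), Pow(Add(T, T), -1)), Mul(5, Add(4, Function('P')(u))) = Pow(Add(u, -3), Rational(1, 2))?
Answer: Add(Rational(69003, 25), Mul(Rational(-918, 5), Pow(2, Rational(1, 2)))) ≈ 2500.5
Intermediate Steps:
Function('P')(u) = Add(-4, Mul(Rational(1, 5), Pow(Add(-3, u), Rational(1, 2)))) (Function('P')(u) = Add(-4, Mul(Rational(1, 5), Pow(Add(u, -3), Rational(1, 2)))) = Add(-4, Mul(Rational(1, 5), Pow(Add(-3, u), Rational(1, 2)))))
Function('w')(T) = Mul(Rational(1, 2), Pow(T, -1), Add(-4, T, Mul(Rational(1, 5), Pow(2, Rational(1, 2))))) (Function('w')(T) = Mul(Add(T, Add(-4, Mul(Rational(1, 5), Pow(Add(-3, 5), Rational(1, 2))))), Pow(Add(T, T), -1)) = Mul(Add(T, Add(-4, Mul(Rational(1, 5), Pow(2, Rational(1, 2))))), Pow(Mul(2, T), -1)) = Mul(Add(-4, T, Mul(Rational(1, 5), Pow(2, Rational(1, 2)))), Mul(Rational(1, 2), Pow(T, -1))) = Mul(Rational(1, 2), Pow(T, -1), Add(-4, T, Mul(Rational(1, 5), Pow(2, Rational(1, 2))))))
Function('K')(q) = Mul(4, Pow(q, 2)) (Function('K')(q) = Mul(Mul(2, q), Mul(2, q)) = Mul(4, Pow(q, 2)))
Mul(Mul(Function('K')(Function('w')(-2)), 17), I) = Mul(Mul(Mul(4, Pow(Mul(Rational(1, 10), Pow(-2, -1), Add(-20, Pow(2, Rational(1, 2)), Mul(5, -2))), 2)), 17), 18) = Mul(Mul(Mul(4, Pow(Mul(Rational(1, 10), Rational(-1, 2), Add(-20, Pow(2, Rational(1, 2)), -10)), 2)), 17), 18) = Mul(Mul(Mul(4, Pow(Mul(Rational(1, 10), Rational(-1, 2), Add(-30, Pow(2, Rational(1, 2)))), 2)), 17), 18) = Mul(Mul(Mul(4, Pow(Add(Rational(3, 2), Mul(Rational(-1, 20), Pow(2, Rational(1, 2)))), 2)), 17), 18) = Mul(Mul(68, Pow(Add(Rational(3, 2), Mul(Rational(-1, 20), Pow(2, Rational(1, 2)))), 2)), 18) = Mul(1224, Pow(Add(Rational(3, 2), Mul(Rational(-1, 20), Pow(2, Rational(1, 2)))), 2))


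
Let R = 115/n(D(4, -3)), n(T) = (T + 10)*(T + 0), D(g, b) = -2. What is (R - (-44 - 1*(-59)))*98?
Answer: -17395/8 ≈ -2174.4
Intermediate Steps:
n(T) = T*(10 + T) (n(T) = (10 + T)*T = T*(10 + T))
R = -115/16 (R = 115/((-2*(10 - 2))) = 115/((-2*8)) = 115/(-16) = 115*(-1/16) = -115/16 ≈ -7.1875)
(R - (-44 - 1*(-59)))*98 = (-115/16 - (-44 - 1*(-59)))*98 = (-115/16 - (-44 + 59))*98 = (-115/16 - 1*15)*98 = (-115/16 - 15)*98 = -355/16*98 = -17395/8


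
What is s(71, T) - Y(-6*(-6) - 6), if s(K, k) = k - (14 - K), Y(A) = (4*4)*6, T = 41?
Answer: 2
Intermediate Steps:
Y(A) = 96 (Y(A) = 16*6 = 96)
s(K, k) = -14 + K + k (s(K, k) = k + (-14 + K) = -14 + K + k)
s(71, T) - Y(-6*(-6) - 6) = (-14 + 71 + 41) - 1*96 = 98 - 96 = 2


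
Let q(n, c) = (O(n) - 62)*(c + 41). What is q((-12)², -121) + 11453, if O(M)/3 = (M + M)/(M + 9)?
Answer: 271341/17 ≈ 15961.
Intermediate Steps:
O(M) = 6*M/(9 + M) (O(M) = 3*((M + M)/(M + 9)) = 3*((2*M)/(9 + M)) = 3*(2*M/(9 + M)) = 6*M/(9 + M))
q(n, c) = (-62 + 6*n/(9 + n))*(41 + c) (q(n, c) = (6*n/(9 + n) - 62)*(c + 41) = (-62 + 6*n/(9 + n))*(41 + c))
q((-12)², -121) + 11453 = 2*(-11439 - 1148*(-12)² - 279*(-121) - 28*(-121)*(-12)²)/(9 + (-12)²) + 11453 = 2*(-11439 - 1148*144 + 33759 - 28*(-121)*144)/(9 + 144) + 11453 = 2*(-11439 - 165312 + 33759 + 487872)/153 + 11453 = 2*(1/153)*344880 + 11453 = 76640/17 + 11453 = 271341/17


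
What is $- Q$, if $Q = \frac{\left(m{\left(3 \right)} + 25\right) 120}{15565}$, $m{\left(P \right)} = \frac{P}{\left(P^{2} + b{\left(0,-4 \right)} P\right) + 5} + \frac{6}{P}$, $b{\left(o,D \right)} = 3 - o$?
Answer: $- \frac{14976}{71599} \approx -0.20916$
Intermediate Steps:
$m{\left(P \right)} = \frac{6}{P} + \frac{P}{5 + P^{2} + 3 P}$ ($m{\left(P \right)} = \frac{P}{\left(P^{2} + \left(3 - 0\right) P\right) + 5} + \frac{6}{P} = \frac{P}{\left(P^{2} + \left(3 + 0\right) P\right) + 5} + \frac{6}{P} = \frac{P}{\left(P^{2} + 3 P\right) + 5} + \frac{6}{P} = \frac{P}{5 + P^{2} + 3 P} + \frac{6}{P} = \frac{6}{P} + \frac{P}{5 + P^{2} + 3 P}$)
$Q = \frac{14976}{71599}$ ($Q = \frac{\left(\frac{30 + 7 \cdot 3^{2} + 18 \cdot 3}{3 \left(5 + 3^{2} + 3 \cdot 3\right)} + 25\right) 120}{15565} = \left(\frac{30 + 7 \cdot 9 + 54}{3 \left(5 + 9 + 9\right)} + 25\right) 120 \cdot \frac{1}{15565} = \left(\frac{30 + 63 + 54}{3 \cdot 23} + 25\right) 120 \cdot \frac{1}{15565} = \left(\frac{1}{3} \cdot \frac{1}{23} \cdot 147 + 25\right) 120 \cdot \frac{1}{15565} = \left(\frac{49}{23} + 25\right) 120 \cdot \frac{1}{15565} = \frac{624}{23} \cdot 120 \cdot \frac{1}{15565} = \frac{74880}{23} \cdot \frac{1}{15565} = \frac{14976}{71599} \approx 0.20916$)
$- Q = \left(-1\right) \frac{14976}{71599} = - \frac{14976}{71599}$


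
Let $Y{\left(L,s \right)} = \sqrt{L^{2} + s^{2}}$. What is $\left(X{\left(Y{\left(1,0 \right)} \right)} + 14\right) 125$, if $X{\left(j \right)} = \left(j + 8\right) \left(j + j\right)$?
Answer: $4000$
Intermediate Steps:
$X{\left(j \right)} = 2 j \left(8 + j\right)$ ($X{\left(j \right)} = \left(8 + j\right) 2 j = 2 j \left(8 + j\right)$)
$\left(X{\left(Y{\left(1,0 \right)} \right)} + 14\right) 125 = \left(2 \sqrt{1^{2} + 0^{2}} \left(8 + \sqrt{1^{2} + 0^{2}}\right) + 14\right) 125 = \left(2 \sqrt{1 + 0} \left(8 + \sqrt{1 + 0}\right) + 14\right) 125 = \left(2 \sqrt{1} \left(8 + \sqrt{1}\right) + 14\right) 125 = \left(2 \cdot 1 \left(8 + 1\right) + 14\right) 125 = \left(2 \cdot 1 \cdot 9 + 14\right) 125 = \left(18 + 14\right) 125 = 32 \cdot 125 = 4000$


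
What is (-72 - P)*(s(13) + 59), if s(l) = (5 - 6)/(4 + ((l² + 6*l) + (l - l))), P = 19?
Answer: -1347528/251 ≈ -5368.6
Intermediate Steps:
s(l) = -1/(4 + l² + 6*l) (s(l) = -1/(4 + ((l² + 6*l) + 0)) = -1/(4 + (l² + 6*l)) = -1/(4 + l² + 6*l))
(-72 - P)*(s(13) + 59) = (-72 - 1*19)*(-1/(4 + 13² + 6*13) + 59) = (-72 - 19)*(-1/(4 + 169 + 78) + 59) = -91*(-1/251 + 59) = -91*14808/251 = -1347528/251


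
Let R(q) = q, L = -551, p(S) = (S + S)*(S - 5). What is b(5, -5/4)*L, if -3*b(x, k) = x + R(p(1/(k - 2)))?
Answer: 769747/507 ≈ 1518.2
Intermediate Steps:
p(S) = 2*S*(-5 + S) (p(S) = (2*S)*(-5 + S) = 2*S*(-5 + S))
b(x, k) = -x/3 - 2*(-5 + 1/(-2 + k))/(3*(-2 + k)) (b(x, k) = -(x + 2*(-5 + 1/(k - 2))/(k - 2))/3 = -(x + 2*(-5 + 1/(-2 + k))/(-2 + k))/3 = -x/3 - 2*(-5 + 1/(-2 + k))/(3*(-2 + k)))
b(5, -5/4)*L = ((-22 + 10*(-5/4) - 1*5*(-2 - 5/4)²)/(3*(-2 - 5/4)²))*(-551) = ((-22 - 25/2 - 1*5*(-13/4)²)/(3*(-13/4)²))*(-551) = ((⅓)*(16/169)*(-22 - 25/2 - 1*5*169/16))*(-551) = ((⅓)*(16/169)*(-22 - 25/2 - 845/16))*(-551) = ((⅓)*(16/169)*(-1397/16))*(-551) = -1397/507*(-551) = 769747/507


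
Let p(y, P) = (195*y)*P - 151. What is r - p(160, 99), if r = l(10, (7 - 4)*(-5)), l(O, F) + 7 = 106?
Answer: -3088550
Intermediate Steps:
l(O, F) = 99 (l(O, F) = -7 + 106 = 99)
r = 99
p(y, P) = -151 + 195*P*y (p(y, P) = 195*P*y - 151 = -151 + 195*P*y)
r - p(160, 99) = 99 - (-151 + 195*99*160) = 99 - (-151 + 3088800) = 99 - 1*3088649 = 99 - 3088649 = -3088550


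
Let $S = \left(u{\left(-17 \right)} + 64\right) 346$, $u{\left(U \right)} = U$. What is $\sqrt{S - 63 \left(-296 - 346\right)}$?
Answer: $2 \sqrt{14177} \approx 238.13$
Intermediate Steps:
$S = 16262$ ($S = \left(-17 + 64\right) 346 = 47 \cdot 346 = 16262$)
$\sqrt{S - 63 \left(-296 - 346\right)} = \sqrt{16262 - 63 \left(-296 - 346\right)} = \sqrt{16262 - -40446} = \sqrt{16262 + 40446} = \sqrt{56708} = 2 \sqrt{14177}$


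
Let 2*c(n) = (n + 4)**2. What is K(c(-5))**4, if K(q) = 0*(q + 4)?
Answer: 0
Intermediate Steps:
c(n) = (4 + n)**2/2 (c(n) = (n + 4)**2/2 = (4 + n)**2/2)
K(q) = 0 (K(q) = 0*(4 + q) = 0)
K(c(-5))**4 = 0**4 = 0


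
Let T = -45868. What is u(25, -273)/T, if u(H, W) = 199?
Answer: -199/45868 ≈ -0.0043385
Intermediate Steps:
u(25, -273)/T = 199/(-45868) = 199*(-1/45868) = -199/45868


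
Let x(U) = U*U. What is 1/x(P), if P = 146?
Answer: 1/21316 ≈ 4.6913e-5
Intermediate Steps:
x(U) = U²
1/x(P) = 1/(146²) = 1/21316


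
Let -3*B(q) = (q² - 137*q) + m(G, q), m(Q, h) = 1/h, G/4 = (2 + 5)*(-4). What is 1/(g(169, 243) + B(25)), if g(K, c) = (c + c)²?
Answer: 25/5928233 ≈ 4.2171e-6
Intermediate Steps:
G = -112 (G = 4*((2 + 5)*(-4)) = 4*(7*(-4)) = 4*(-28) = -112)
B(q) = -1/(3*q) - q²/3 + 137*q/3 (B(q) = -((q² - 137*q) + 1/q)/3 = -(1/q + q² - 137*q)/3 = -1/(3*q) - q²/3 + 137*q/3)
g(K, c) = 4*c² (g(K, c) = (2*c)² = 4*c²)
1/(g(169, 243) + B(25)) = 1/(4*243² + (⅓)*(-1 + 25²*(137 - 1*25))/25) = 1/(4*59049 + (⅓)*(1/25)*(-1 + 625*(137 - 25))) = 1/(236196 + (⅓)*(1/25)*(-1 + 625*112)) = 1/(236196 + (⅓)*(1/25)*(-1 + 70000)) = 1/(236196 + (⅓)*(1/25)*69999) = 1/(236196 + 23333/25) = 1/(5928233/25) = 25/5928233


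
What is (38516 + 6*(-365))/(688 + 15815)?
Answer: 36326/16503 ≈ 2.2012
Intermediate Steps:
(38516 + 6*(-365))/(688 + 15815) = (38516 - 2190)/16503 = 36326*(1/16503) = 36326/16503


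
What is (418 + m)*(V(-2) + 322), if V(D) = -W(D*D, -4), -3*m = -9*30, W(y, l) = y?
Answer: 161544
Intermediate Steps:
m = 90 (m = -(-3)*30 = -⅓*(-270) = 90)
V(D) = -D² (V(D) = -D*D = -D²)
(418 + m)*(V(-2) + 322) = (418 + 90)*(-1*(-2)² + 322) = 508*(-1*4 + 322) = 508*(-4 + 322) = 508*318 = 161544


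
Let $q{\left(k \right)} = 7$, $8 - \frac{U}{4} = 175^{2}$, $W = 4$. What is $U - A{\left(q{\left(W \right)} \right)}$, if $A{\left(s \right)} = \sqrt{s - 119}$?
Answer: $-122468 - 4 i \sqrt{7} \approx -1.2247 \cdot 10^{5} - 10.583 i$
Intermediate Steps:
$U = -122468$ ($U = 32 - 4 \cdot 175^{2} = 32 - 122500 = -122468$)
$A{\left(s \right)} = \sqrt{-119 + s}$
$U - A{\left(q{\left(W \right)} \right)} = -122468 - \sqrt{-119 + 7} = -122468 - \sqrt{-112} = -122468 - 4 i \sqrt{7}$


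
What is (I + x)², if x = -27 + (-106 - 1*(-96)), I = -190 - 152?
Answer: 143641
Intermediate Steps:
I = -342
x = -37 (x = -27 + (-106 + 96) = -27 - 10 = -37)
(I + x)² = (-342 - 37)² = (-379)² = 143641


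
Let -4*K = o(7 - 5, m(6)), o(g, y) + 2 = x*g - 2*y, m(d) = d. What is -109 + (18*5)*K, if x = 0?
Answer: 206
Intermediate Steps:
o(g, y) = -2 - 2*y (o(g, y) = -2 + (0*g - 2*y) = -2 + (0 - 2*y) = -2 - 2*y)
K = 7/2 (K = -(-2 - 2*6)/4 = -(-2 - 12)/4 = -¼*(-14) = 7/2 ≈ 3.5000)
-109 + (18*5)*K = -109 + (18*5)*(7/2) = -109 + 90*(7/2) = -109 + 315 = 206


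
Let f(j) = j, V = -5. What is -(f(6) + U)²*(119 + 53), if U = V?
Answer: -172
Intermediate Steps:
U = -5
-(f(6) + U)²*(119 + 53) = -(6 - 5)²*(119 + 53) = -1²*172 = -172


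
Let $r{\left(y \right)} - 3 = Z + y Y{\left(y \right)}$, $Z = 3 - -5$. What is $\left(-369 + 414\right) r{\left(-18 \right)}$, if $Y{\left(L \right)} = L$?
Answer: $15075$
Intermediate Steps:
$Z = 8$ ($Z = 3 + 5 = 8$)
$r{\left(y \right)} = 11 + y^{2}$ ($r{\left(y \right)} = 3 + \left(8 + y y\right) = 3 + \left(8 + y^{2}\right) = 11 + y^{2}$)
$\left(-369 + 414\right) r{\left(-18 \right)} = \left(-369 + 414\right) \left(11 + \left(-18\right)^{2}\right) = 45 \left(11 + 324\right) = 45 \cdot 335 = 15075$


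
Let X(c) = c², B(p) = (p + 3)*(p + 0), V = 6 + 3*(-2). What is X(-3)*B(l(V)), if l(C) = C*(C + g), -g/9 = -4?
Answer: 0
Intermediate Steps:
g = 36 (g = -9*(-4) = 36)
V = 0 (V = 6 - 6 = 0)
l(C) = C*(36 + C) (l(C) = C*(C + 36) = C*(36 + C))
B(p) = p*(3 + p) (B(p) = (3 + p)*p = p*(3 + p))
X(-3)*B(l(V)) = (-3)²*((0*(36 + 0))*(3 + 0*(36 + 0))) = 9*((0*36)*(3 + 0*36)) = 9*(0*(3 + 0)) = 9*(0*3) = 9*0 = 0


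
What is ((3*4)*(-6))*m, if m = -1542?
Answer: 111024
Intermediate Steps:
((3*4)*(-6))*m = ((3*4)*(-6))*(-1542) = (12*(-6))*(-1542) = -72*(-1542) = 111024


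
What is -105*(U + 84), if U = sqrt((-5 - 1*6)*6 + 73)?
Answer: -8820 - 105*sqrt(7) ≈ -9097.8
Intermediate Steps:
U = sqrt(7) (U = sqrt((-5 - 6)*6 + 73) = sqrt(-11*6 + 73) = sqrt(-66 + 73) = sqrt(7) ≈ 2.6458)
-105*(U + 84) = -105*(sqrt(7) + 84) = -105*(84 + sqrt(7)) = -8820 - 105*sqrt(7)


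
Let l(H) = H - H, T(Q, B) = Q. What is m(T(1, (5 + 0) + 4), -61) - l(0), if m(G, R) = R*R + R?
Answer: 3660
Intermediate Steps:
m(G, R) = R + R² (m(G, R) = R² + R = R + R²)
l(H) = 0
m(T(1, (5 + 0) + 4), -61) - l(0) = -61*(1 - 61) - 1*0 = -61*(-60) + 0 = 3660 + 0 = 3660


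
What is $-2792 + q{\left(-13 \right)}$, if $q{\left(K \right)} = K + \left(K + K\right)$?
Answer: $-2831$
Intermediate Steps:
$q{\left(K \right)} = 3 K$ ($q{\left(K \right)} = K + 2 K = 3 K$)
$-2792 + q{\left(-13 \right)} = -2792 + 3 \left(-13\right) = -2792 - 39 = -2831$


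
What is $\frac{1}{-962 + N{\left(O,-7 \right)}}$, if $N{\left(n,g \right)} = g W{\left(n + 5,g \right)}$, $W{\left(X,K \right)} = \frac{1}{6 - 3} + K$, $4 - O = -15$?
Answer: $- \frac{3}{2746} \approx -0.0010925$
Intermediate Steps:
$O = 19$ ($O = 4 - -15 = 4 + 15 = 19$)
$W{\left(X,K \right)} = \frac{1}{3} + K$
$N{\left(n,g \right)} = g \left(\frac{1}{3} + g\right)$
$\frac{1}{-962 + N{\left(O,-7 \right)}} = \frac{1}{-962 - 7 \left(\frac{1}{3} - 7\right)} = \frac{1}{-962 - - \frac{140}{3}} = \frac{1}{-962 + \frac{140}{3}} = \frac{1}{- \frac{2746}{3}} = - \frac{3}{2746}$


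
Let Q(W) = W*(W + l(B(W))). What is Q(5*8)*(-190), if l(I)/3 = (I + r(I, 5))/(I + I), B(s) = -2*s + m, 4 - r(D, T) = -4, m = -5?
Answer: -5343560/17 ≈ -3.1433e+5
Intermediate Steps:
r(D, T) = 8 (r(D, T) = 4 - 1*(-4) = 4 + 4 = 8)
B(s) = -5 - 2*s (B(s) = -2*s - 5 = -5 - 2*s)
l(I) = 3*(8 + I)/(2*I) (l(I) = 3*((I + 8)/(I + I)) = 3*((8 + I)/((2*I))) = 3*((8 + I)*(1/(2*I))) = 3*((8 + I)/(2*I)) = 3*(8 + I)/(2*I))
Q(W) = W*(3/2 + W + 12/(-5 - 2*W)) (Q(W) = W*(W + (3/2 + 12/(-5 - 2*W))) = W*(3/2 + W + 12/(-5 - 2*W)))
Q(5*8)*(-190) = ((5*8)*(-9 + 4*(5*8)² + 16*(5*8))/(2*(5 + 2*(5*8))))*(-190) = ((½)*40*(-9 + 4*40² + 16*40)/(5 + 2*40))*(-190) = ((½)*40*(-9 + 4*1600 + 640)/(5 + 80))*(-190) = ((½)*40*(-9 + 6400 + 640)/85)*(-190) = ((½)*40*(1/85)*7031)*(-190) = (28124/17)*(-190) = -5343560/17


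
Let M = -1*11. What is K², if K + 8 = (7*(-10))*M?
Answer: 580644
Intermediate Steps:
M = -11
K = 762 (K = -8 + (7*(-10))*(-11) = -8 - 70*(-11) = -8 + 770 = 762)
K² = 762² = 580644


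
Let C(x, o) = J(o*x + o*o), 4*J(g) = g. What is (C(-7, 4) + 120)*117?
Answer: 13689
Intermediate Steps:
J(g) = g/4
C(x, o) = o²/4 + o*x/4 (C(x, o) = (o*x + o*o)/4 = (o*x + o²)/4 = (o² + o*x)/4 = o²/4 + o*x/4)
(C(-7, 4) + 120)*117 = ((¼)*4*(4 - 7) + 120)*117 = ((¼)*4*(-3) + 120)*117 = (-3 + 120)*117 = 117*117 = 13689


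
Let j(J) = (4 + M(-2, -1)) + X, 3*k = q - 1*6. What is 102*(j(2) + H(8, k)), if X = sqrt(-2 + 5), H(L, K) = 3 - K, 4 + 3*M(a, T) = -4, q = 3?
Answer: 544 + 102*sqrt(3) ≈ 720.67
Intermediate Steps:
M(a, T) = -8/3 (M(a, T) = -4/3 + (1/3)*(-4) = -4/3 - 4/3 = -8/3)
k = -1 (k = (3 - 1*6)/3 = (3 - 6)/3 = (1/3)*(-3) = -1)
X = sqrt(3) ≈ 1.7320
j(J) = 4/3 + sqrt(3) (j(J) = (4 - 8/3) + sqrt(3) = 4/3 + sqrt(3))
102*(j(2) + H(8, k)) = 102*((4/3 + sqrt(3)) + (3 - 1*(-1))) = 102*((4/3 + sqrt(3)) + (3 + 1)) = 102*((4/3 + sqrt(3)) + 4) = 102*(16/3 + sqrt(3)) = 544 + 102*sqrt(3)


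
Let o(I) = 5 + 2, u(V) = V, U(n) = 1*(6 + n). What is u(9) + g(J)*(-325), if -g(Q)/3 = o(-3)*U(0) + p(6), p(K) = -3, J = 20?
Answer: 38034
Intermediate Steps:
U(n) = 6 + n
o(I) = 7
g(Q) = -117 (g(Q) = -3*(7*(6 + 0) - 3) = -3*(7*6 - 3) = -3*(42 - 3) = -3*39 = -117)
u(9) + g(J)*(-325) = 9 - 117*(-325) = 9 + 38025 = 38034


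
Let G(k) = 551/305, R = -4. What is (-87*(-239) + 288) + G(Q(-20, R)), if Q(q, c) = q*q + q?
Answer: 6430256/305 ≈ 21083.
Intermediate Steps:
Q(q, c) = q + q² (Q(q, c) = q² + q = q + q²)
G(k) = 551/305 (G(k) = 551*(1/305) = 551/305)
(-87*(-239) + 288) + G(Q(-20, R)) = (-87*(-239) + 288) + 551/305 = (20793 + 288) + 551/305 = 21081 + 551/305 = 6430256/305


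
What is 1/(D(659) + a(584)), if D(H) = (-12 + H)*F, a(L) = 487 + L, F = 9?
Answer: 1/6894 ≈ 0.00014505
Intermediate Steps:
D(H) = -108 + 9*H (D(H) = (-12 + H)*9 = -108 + 9*H)
1/(D(659) + a(584)) = 1/((-108 + 9*659) + (487 + 584)) = 1/((-108 + 5931) + 1071) = 1/(5823 + 1071) = 1/6894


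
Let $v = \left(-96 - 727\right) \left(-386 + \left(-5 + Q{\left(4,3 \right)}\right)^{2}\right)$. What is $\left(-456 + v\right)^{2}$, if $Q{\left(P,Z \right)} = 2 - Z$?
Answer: $82710308836$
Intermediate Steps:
$v = 288050$ ($v = \left(-96 - 727\right) \left(-386 + \left(-5 + \left(2 - 3\right)\right)^{2}\right) = - 823 \left(-386 + \left(-5 + \left(2 - 3\right)\right)^{2}\right) = - 823 \left(-386 + \left(-5 - 1\right)^{2}\right) = - 823 \left(-386 + \left(-6\right)^{2}\right) = - 823 \left(-386 + 36\right) = \left(-823\right) \left(-350\right) = 288050$)
$\left(-456 + v\right)^{2} = \left(-456 + 288050\right)^{2} = 287594^{2} = 82710308836$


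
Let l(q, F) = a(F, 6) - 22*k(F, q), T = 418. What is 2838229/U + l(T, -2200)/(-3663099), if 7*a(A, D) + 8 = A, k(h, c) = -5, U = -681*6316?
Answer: -106858754129/161952932988 ≈ -0.65981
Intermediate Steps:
U = -4301196
a(A, D) = -8/7 + A/7
l(q, F) = 762/7 + F/7 (l(q, F) = (-8/7 + F/7) - 22*(-5) = (-8/7 + F/7) + 110 = 762/7 + F/7)
2838229/U + l(T, -2200)/(-3663099) = 2838229/(-4301196) + (762/7 + (⅐)*(-2200))/(-3663099) = 2838229*(-1/4301196) + (762/7 - 2200/7)*(-1/3663099) = -2838229/4301196 - 1438/7*(-1/3663099) = -2838229/4301196 + 1438/25641693 = -106858754129/161952932988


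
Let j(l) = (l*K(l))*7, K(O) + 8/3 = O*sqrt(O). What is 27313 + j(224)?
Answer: 69395/3 + 1404928*sqrt(14) ≈ 5.2799e+6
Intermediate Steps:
K(O) = -8/3 + O**(3/2) (K(O) = -8/3 + O*sqrt(O) = -8/3 + O**(3/2))
j(l) = 7*l*(-8/3 + l**(3/2)) (j(l) = (l*(-8/3 + l**(3/2)))*7 = 7*l*(-8/3 + l**(3/2)))
27313 + j(224) = 27313 + (7*224**(5/2) - 56/3*224) = 27313 + (7*(200704*sqrt(14)) - 12544/3) = 27313 + (1404928*sqrt(14) - 12544/3) = 27313 + (-12544/3 + 1404928*sqrt(14)) = 69395/3 + 1404928*sqrt(14)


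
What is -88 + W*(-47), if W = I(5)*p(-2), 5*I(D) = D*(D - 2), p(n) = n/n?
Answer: -229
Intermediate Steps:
p(n) = 1
I(D) = D*(-2 + D)/5 (I(D) = (D*(D - 2))/5 = (D*(-2 + D))/5 = D*(-2 + D)/5)
W = 3 (W = ((⅕)*5*(-2 + 5))*1 = ((⅕)*5*3)*1 = 3*1 = 3)
-88 + W*(-47) = -88 + 3*(-47) = -88 - 141 = -229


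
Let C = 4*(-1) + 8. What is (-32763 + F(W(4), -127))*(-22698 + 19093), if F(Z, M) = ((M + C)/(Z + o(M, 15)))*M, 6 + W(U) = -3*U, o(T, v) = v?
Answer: 136881850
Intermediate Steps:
W(U) = -6 - 3*U
C = 4 (C = -4 + 8 = 4)
F(Z, M) = M*(4 + M)/(15 + Z) (F(Z, M) = ((M + 4)/(Z + 15))*M = ((4 + M)/(15 + Z))*M = M*(4 + M)/(15 + Z))
(-32763 + F(W(4), -127))*(-22698 + 19093) = (-32763 - 127*(4 - 127)/(15 + (-6 - 3*4)))*(-22698 + 19093) = (-32763 - 127*(-123)/(15 + (-6 - 12)))*(-3605) = (-32763 - 127*(-123)/(15 - 18))*(-3605) = (-32763 - 127*(-123)/(-3))*(-3605) = (-32763 - 127*(-⅓)*(-123))*(-3605) = (-32763 - 5207)*(-3605) = -37970*(-3605) = 136881850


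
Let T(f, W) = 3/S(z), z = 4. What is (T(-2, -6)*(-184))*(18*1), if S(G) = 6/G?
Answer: -6624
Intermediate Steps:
T(f, W) = 2 (T(f, W) = 3/((6/4)) = 3/((6*(1/4))) = 3/(3/2) = 3*(2/3) = 2)
(T(-2, -6)*(-184))*(18*1) = (2*(-184))*(18*1) = -368*18 = -6624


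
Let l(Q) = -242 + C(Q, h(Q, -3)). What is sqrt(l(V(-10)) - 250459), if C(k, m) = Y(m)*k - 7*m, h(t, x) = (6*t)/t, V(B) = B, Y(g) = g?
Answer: 3*I*sqrt(27867) ≈ 500.8*I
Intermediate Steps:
h(t, x) = 6
C(k, m) = -7*m + k*m (C(k, m) = m*k - 7*m = k*m - 7*m = -7*m + k*m)
l(Q) = -284 + 6*Q (l(Q) = -242 + 6*(-7 + Q) = -242 + (-42 + 6*Q) = -284 + 6*Q)
sqrt(l(V(-10)) - 250459) = sqrt((-284 + 6*(-10)) - 250459) = sqrt((-284 - 60) - 250459) = sqrt(-344 - 250459) = sqrt(-250803) = 3*I*sqrt(27867)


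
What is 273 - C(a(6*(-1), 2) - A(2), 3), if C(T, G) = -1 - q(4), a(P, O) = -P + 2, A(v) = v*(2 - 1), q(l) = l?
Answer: 278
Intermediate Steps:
A(v) = v (A(v) = v*1 = v)
a(P, O) = 2 - P
C(T, G) = -5 (C(T, G) = -1 - 1*4 = -1 - 4 = -5)
273 - C(a(6*(-1), 2) - A(2), 3) = 273 - 1*(-5) = 273 + 5 = 278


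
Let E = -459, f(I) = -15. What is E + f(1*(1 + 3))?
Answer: -474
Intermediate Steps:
E + f(1*(1 + 3)) = -459 - 15 = -474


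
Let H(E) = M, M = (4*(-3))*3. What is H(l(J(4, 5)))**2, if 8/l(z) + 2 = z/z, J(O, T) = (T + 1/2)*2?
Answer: 1296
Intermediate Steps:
J(O, T) = 1 + 2*T (J(O, T) = (T + 1/2)*2 = (1/2 + T)*2 = 1 + 2*T)
l(z) = -8 (l(z) = 8/(-2 + z/z) = 8/(-2 + 1) = 8/(-1) = 8*(-1) = -8)
M = -36 (M = -12*3 = -36)
H(E) = -36
H(l(J(4, 5)))**2 = (-36)**2 = 1296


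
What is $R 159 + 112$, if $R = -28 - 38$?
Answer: $-10382$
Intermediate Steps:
$R = -66$ ($R = -28 - 38 = -66$)
$R 159 + 112 = \left(-66\right) 159 + 112 = -10494 + 112 = -10382$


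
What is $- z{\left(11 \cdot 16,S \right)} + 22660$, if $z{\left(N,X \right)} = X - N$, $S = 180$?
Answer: $22656$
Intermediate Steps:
$- z{\left(11 \cdot 16,S \right)} + 22660 = - (180 - 11 \cdot 16) + 22660 = - (180 - 176) + 22660 = \left(-1\right) 4 + 22660 = -4 + 22660 = 22656$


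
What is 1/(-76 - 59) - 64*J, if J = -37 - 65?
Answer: 881279/135 ≈ 6528.0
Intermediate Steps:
J = -102
1/(-76 - 59) - 64*J = 1/(-76 - 59) - 64*(-102) = 1/(-135) + 6528 = -1/135 + 6528 = 881279/135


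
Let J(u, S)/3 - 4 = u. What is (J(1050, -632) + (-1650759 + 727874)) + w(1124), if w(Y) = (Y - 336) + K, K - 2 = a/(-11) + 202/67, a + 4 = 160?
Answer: -677261851/737 ≈ -9.1894e+5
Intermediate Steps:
a = 156 (a = -4 + 160 = 156)
J(u, S) = 12 + 3*u
K = -6756/737 (K = 2 + (156/(-11) + 202/67) = 2 + (156*(-1/11) + 202*(1/67)) = 2 + (-156/11 + 202/67) = 2 - 8230/737 = -6756/737 ≈ -9.1669)
w(Y) = -254388/737 + Y (w(Y) = (Y - 336) - 6756/737 = (-336 + Y) - 6756/737 = -254388/737 + Y)
(J(1050, -632) + (-1650759 + 727874)) + w(1124) = ((12 + 3*1050) + (-1650759 + 727874)) + (-254388/737 + 1124) = ((12 + 3150) - 922885) + 574000/737 = (3162 - 922885) + 574000/737 = -919723 + 574000/737 = -677261851/737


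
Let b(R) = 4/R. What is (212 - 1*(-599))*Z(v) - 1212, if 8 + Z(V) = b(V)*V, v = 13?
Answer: -4456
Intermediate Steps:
Z(V) = -4 (Z(V) = -8 + (4/V)*V = -8 + 4 = -4)
(212 - 1*(-599))*Z(v) - 1212 = (212 - 1*(-599))*(-4) - 1212 = (212 + 599)*(-4) - 1212 = 811*(-4) - 1212 = -3244 - 1212 = -4456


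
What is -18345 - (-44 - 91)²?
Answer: -36570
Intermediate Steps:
-18345 - (-44 - 91)² = -18345 - 1*(-135)² = -18345 - 1*18225 = -18345 - 18225 = -36570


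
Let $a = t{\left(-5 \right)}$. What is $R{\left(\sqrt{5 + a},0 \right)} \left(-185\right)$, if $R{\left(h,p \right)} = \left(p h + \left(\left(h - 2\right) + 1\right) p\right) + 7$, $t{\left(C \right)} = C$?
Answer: $-1295$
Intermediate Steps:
$a = -5$
$R{\left(h,p \right)} = 7 + h p + p \left(-1 + h\right)$ ($R{\left(h,p \right)} = \left(h p + \left(\left(-2 + h\right) + 1\right) p\right) + 7 = \left(h p + \left(-1 + h\right) p\right) + 7 = \left(h p + p \left(-1 + h\right)\right) + 7 = 7 + h p + p \left(-1 + h\right)$)
$R{\left(\sqrt{5 + a},0 \right)} \left(-185\right) = \left(7 - 0 + 2 \sqrt{5 - 5} \cdot 0\right) \left(-185\right) = \left(7 + 0 + 2 \sqrt{0} \cdot 0\right) \left(-185\right) = \left(7 + 0 + 2 \cdot 0 \cdot 0\right) \left(-185\right) = \left(7 + 0 + 0\right) \left(-185\right) = 7 \left(-185\right) = -1295$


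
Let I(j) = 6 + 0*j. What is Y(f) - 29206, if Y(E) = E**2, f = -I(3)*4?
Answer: -28630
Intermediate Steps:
I(j) = 6 (I(j) = 6 + 0 = 6)
f = -24 (f = -1*6*4 = -6*4 = -24)
Y(f) - 29206 = (-24)**2 - 29206 = 576 - 29206 = -28630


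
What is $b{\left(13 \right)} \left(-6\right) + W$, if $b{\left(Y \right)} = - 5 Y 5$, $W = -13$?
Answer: $1937$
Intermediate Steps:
$b{\left(Y \right)} = - 25 Y$
$b{\left(13 \right)} \left(-6\right) + W = \left(-25\right) 13 \left(-6\right) - 13 = \left(-325\right) \left(-6\right) - 13 = 1950 - 13 = 1937$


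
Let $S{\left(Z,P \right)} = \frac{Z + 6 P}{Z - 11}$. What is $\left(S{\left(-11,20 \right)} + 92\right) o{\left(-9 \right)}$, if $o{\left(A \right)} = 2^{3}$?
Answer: $\frac{7660}{11} \approx 696.36$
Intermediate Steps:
$S{\left(Z,P \right)} = \frac{Z + 6 P}{-11 + Z}$
$o{\left(A \right)} = 8$
$\left(S{\left(-11,20 \right)} + 92\right) o{\left(-9 \right)} = \left(\frac{-11 + 6 \cdot 20}{-11 - 11} + 92\right) 8 = \left(\frac{-11 + 120}{-22} + 92\right) 8 = \left(\left(- \frac{1}{22}\right) 109 + 92\right) 8 = \left(- \frac{109}{22} + 92\right) 8 = \frac{1915}{22} \cdot 8 = \frac{7660}{11}$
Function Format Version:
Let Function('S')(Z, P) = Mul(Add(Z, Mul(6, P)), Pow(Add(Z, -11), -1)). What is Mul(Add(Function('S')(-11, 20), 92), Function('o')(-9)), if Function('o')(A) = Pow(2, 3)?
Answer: Rational(7660, 11) ≈ 696.36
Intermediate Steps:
Function('S')(Z, P) = Mul(Pow(Add(-11, Z), -1), Add(Z, Mul(6, P))) (Function('S')(Z, P) = Mul(Add(Z, Mul(6, P)), Pow(Add(-11, Z), -1)) = Mul(Pow(Add(-11, Z), -1), Add(Z, Mul(6, P))))
Function('o')(A) = 8
Mul(Add(Function('S')(-11, 20), 92), Function('o')(-9)) = Mul(Add(Mul(Pow(Add(-11, -11), -1), Add(-11, Mul(6, 20))), 92), 8) = Mul(Add(Mul(Pow(-22, -1), Add(-11, 120)), 92), 8) = Mul(Add(Mul(Rational(-1, 22), 109), 92), 8) = Mul(Add(Rational(-109, 22), 92), 8) = Mul(Rational(1915, 22), 8) = Rational(7660, 11)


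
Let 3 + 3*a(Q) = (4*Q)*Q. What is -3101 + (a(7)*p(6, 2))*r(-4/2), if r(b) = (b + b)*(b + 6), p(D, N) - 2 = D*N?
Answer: -52535/3 ≈ -17512.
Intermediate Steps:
p(D, N) = 2 + D*N
r(b) = 2*b*(6 + b) (r(b) = (2*b)*(6 + b) = 2*b*(6 + b))
a(Q) = -1 + 4*Q²/3 (a(Q) = -1 + ((4*Q)*Q)/3 = -1 + (4*Q²)/3 = -1 + 4*Q²/3)
-3101 + (a(7)*p(6, 2))*r(-4/2) = -3101 + ((-1 + (4/3)*7²)*(2 + 6*2))*(2*(-4/2)*(6 - 4/2)) = -3101 + ((-1 + (4/3)*49)*(2 + 12))*(2*(-4*½)*(6 - 4*½)) = -3101 + ((-1 + 196/3)*14)*(2*(-2)*(6 - 2)) = -3101 + ((193/3)*14)*(2*(-2)*4) = -3101 + (2702/3)*(-16) = -3101 - 43232/3 = -52535/3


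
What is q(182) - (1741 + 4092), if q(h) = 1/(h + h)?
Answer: -2123211/364 ≈ -5833.0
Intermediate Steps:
q(h) = 1/(2*h)
q(182) - (1741 + 4092) = (½)/182 - (1741 + 4092) = (½)*(1/182) - 1*5833 = 1/364 - 5833 = -2123211/364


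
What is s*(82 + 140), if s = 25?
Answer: 5550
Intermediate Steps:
s*(82 + 140) = 25*(82 + 140) = 25*222 = 5550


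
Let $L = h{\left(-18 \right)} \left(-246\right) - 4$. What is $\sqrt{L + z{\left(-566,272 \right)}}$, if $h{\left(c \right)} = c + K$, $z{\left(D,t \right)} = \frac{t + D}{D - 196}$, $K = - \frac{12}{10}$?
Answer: $\frac{3 \sqrt{211450555}}{635} \approx 68.699$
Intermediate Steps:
$K = - \frac{6}{5}$ ($K = \left(-12\right) \frac{1}{10} = - \frac{6}{5} \approx -1.2$)
$z{\left(D,t \right)} = \frac{D + t}{-196 + D}$
$h{\left(c \right)} = - \frac{6}{5} + c$ ($h{\left(c \right)} = c - \frac{6}{5} = - \frac{6}{5} + c$)
$L = \frac{23596}{5}$ ($L = \left(- \frac{6}{5} - 18\right) \left(-246\right) - 4 = \left(- \frac{96}{5}\right) \left(-246\right) - 4 = \frac{23616}{5} - 4 = \frac{23596}{5} \approx 4719.2$)
$\sqrt{L + z{\left(-566,272 \right)}} = \sqrt{\frac{23596}{5} + \frac{-566 + 272}{-196 - 566}} = \sqrt{\frac{23596}{5} + \frac{1}{-762} \left(-294\right)} = \sqrt{\frac{23596}{5} - - \frac{49}{127}} = \sqrt{\frac{23596}{5} + \frac{49}{127}} = \sqrt{\frac{2996937}{635}} = \frac{3 \sqrt{211450555}}{635}$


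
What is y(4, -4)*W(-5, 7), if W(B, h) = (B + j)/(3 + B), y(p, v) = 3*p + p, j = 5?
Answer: 0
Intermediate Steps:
y(p, v) = 4*p
W(B, h) = (5 + B)/(3 + B) (W(B, h) = (B + 5)/(3 + B) = (5 + B)/(3 + B))
y(4, -4)*W(-5, 7) = (4*4)*((5 - 5)/(3 - 5)) = 16*(0/(-2)) = 16*(-1/2*0) = 16*0 = 0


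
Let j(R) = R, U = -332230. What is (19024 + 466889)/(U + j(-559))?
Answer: -485913/332789 ≈ -1.4601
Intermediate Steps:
(19024 + 466889)/(U + j(-559)) = (19024 + 466889)/(-332230 - 559) = 485913/(-332789) = 485913*(-1/332789) = -485913/332789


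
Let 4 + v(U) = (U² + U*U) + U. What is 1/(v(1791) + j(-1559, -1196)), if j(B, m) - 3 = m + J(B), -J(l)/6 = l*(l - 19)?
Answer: -1/8344656 ≈ -1.1984e-7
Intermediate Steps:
v(U) = -4 + U + 2*U² (v(U) = -4 + ((U² + U*U) + U) = -4 + ((U² + U²) + U) = -4 + (2*U² + U) = -4 + (U + 2*U²) = -4 + U + 2*U²)
J(l) = -6*l*(-19 + l) (J(l) = -6*l*(l - 19) = -6*l*(-19 + l))
j(B, m) = 3 + m + 6*B*(19 - B) (j(B, m) = 3 + (m + 6*B*(19 - B)) = 3 + m + 6*B*(19 - B))
1/(v(1791) + j(-1559, -1196)) = 1/((-4 + 1791 + 2*1791²) + (3 - 1196 - 6*(-1559)*(-19 - 1559))) = 1/((-4 + 1791 + 2*3207681) + (3 - 1196 - 6*(-1559)*(-1578))) = 1/((-4 + 1791 + 6415362) + (3 - 1196 - 14760612)) = 1/(6417149 - 14761805) = 1/(-8344656) = -1/8344656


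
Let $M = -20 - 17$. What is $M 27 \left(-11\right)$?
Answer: $10989$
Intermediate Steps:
$M = -37$
$M 27 \left(-11\right) = \left(-37\right) 27 \left(-11\right) = \left(-999\right) \left(-11\right) = 10989$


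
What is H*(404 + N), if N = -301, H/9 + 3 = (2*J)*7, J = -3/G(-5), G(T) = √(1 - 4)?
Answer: -2781 + 12978*I*√3 ≈ -2781.0 + 22479.0*I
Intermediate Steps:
G(T) = I*√3 (G(T) = √(-3) = I*√3)
J = I*√3 (J = -3*(-I*√3/3) = -(-1)*I*√3 = I*√3 ≈ 1.732*I)
H = -27 + 126*I*√3 (H = -27 + 9*((2*(I*√3))*7) = -27 + 9*((2*I*√3)*7) = -27 + 9*(14*I*√3) = -27 + 126*I*√3 ≈ -27.0 + 218.24*I)
H*(404 + N) = (-27 + 126*I*√3)*(404 - 301) = (-27 + 126*I*√3)*103 = -2781 + 12978*I*√3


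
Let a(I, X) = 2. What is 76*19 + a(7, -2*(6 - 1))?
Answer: 1446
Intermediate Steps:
76*19 + a(7, -2*(6 - 1)) = 76*19 + 2 = 1444 + 2 = 1446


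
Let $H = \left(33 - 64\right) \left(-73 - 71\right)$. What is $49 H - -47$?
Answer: $218783$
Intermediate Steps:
$H = 4464$ ($H = \left(-31\right) \left(-144\right) = 4464$)
$49 H - -47 = 49 \cdot 4464 - -47 = 218736 + \left(-17 + 64\right) = 218736 + 47 = 218783$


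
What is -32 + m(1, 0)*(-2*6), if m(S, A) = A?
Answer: -32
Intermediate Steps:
-32 + m(1, 0)*(-2*6) = -32 + 0*(-2*6) = -32 + 0*(-12) = -32 + 0 = -32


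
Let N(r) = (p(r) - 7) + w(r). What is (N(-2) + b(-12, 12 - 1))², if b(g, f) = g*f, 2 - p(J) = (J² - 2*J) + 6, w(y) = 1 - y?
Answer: 21904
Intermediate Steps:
p(J) = -4 - J² + 2*J (p(J) = 2 - ((J² - 2*J) + 6) = 2 - (6 + J² - 2*J) = 2 + (-6 - J² + 2*J) = -4 - J² + 2*J)
b(g, f) = f*g
N(r) = -10 + r - r² (N(r) = ((-4 - r² + 2*r) - 7) + (1 - r) = (-11 - r² + 2*r) + (1 - r) = -10 + r - r²)
(N(-2) + b(-12, 12 - 1))² = ((-10 - 2 - 1*(-2)²) + (12 - 1)*(-12))² = ((-10 - 2 - 1*4) + 11*(-12))² = ((-10 - 2 - 4) - 132)² = (-16 - 132)² = (-148)² = 21904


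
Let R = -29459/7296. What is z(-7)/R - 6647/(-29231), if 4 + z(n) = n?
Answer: 2541777109/861116029 ≈ 2.9517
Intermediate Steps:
z(n) = -4 + n
R = -29459/7296 (R = -29459*1/7296 = -29459/7296 ≈ -4.0377)
z(-7)/R - 6647/(-29231) = (-4 - 7)/(-29459/7296) - 6647/(-29231) = -11*(-7296/29459) - 6647*(-1/29231) = 80256/29459 + 6647/29231 = 2541777109/861116029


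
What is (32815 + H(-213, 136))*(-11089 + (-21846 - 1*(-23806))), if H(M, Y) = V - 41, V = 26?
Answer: -299431200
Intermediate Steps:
H(M, Y) = -15 (H(M, Y) = 26 - 41 = -15)
(32815 + H(-213, 136))*(-11089 + (-21846 - 1*(-23806))) = (32815 - 15)*(-11089 + (-21846 - 1*(-23806))) = 32800*(-11089 + (-21846 + 23806)) = 32800*(-11089 + 1960) = 32800*(-9129) = -299431200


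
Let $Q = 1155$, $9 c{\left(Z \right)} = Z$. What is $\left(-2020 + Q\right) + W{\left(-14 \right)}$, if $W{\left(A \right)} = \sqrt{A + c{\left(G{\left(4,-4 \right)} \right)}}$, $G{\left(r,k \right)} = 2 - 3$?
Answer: $-865 + \frac{i \sqrt{127}}{3} \approx -865.0 + 3.7565 i$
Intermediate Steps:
$G{\left(r,k \right)} = -1$
$c{\left(Z \right)} = \frac{Z}{9}$
$W{\left(A \right)} = \sqrt{- \frac{1}{9} + A}$ ($W{\left(A \right)} = \sqrt{A + \frac{1}{9} \left(-1\right)} = \sqrt{A - \frac{1}{9}} = \sqrt{- \frac{1}{9} + A}$)
$\left(-2020 + Q\right) + W{\left(-14 \right)} = \left(-2020 + 1155\right) + \frac{\sqrt{-1 + 9 \left(-14\right)}}{3} = -865 + \frac{\sqrt{-1 - 126}}{3} = -865 + \frac{\sqrt{-127}}{3} = -865 + \frac{i \sqrt{127}}{3}$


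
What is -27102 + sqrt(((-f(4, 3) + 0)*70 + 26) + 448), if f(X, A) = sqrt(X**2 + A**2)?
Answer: -27102 + 2*sqrt(31) ≈ -27091.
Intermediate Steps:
f(X, A) = sqrt(A**2 + X**2)
-27102 + sqrt(((-f(4, 3) + 0)*70 + 26) + 448) = -27102 + sqrt(((-sqrt(3**2 + 4**2) + 0)*70 + 26) + 448) = -27102 + sqrt(((-sqrt(9 + 16) + 0)*70 + 26) + 448) = -27102 + sqrt(((-sqrt(25) + 0)*70 + 26) + 448) = -27102 + sqrt(((-1*5 + 0)*70 + 26) + 448) = -27102 + sqrt(((-5 + 0)*70 + 26) + 448) = -27102 + sqrt((-5*70 + 26) + 448) = -27102 + sqrt((-350 + 26) + 448) = -27102 + sqrt(-324 + 448) = -27102 + sqrt(124) = -27102 + 2*sqrt(31)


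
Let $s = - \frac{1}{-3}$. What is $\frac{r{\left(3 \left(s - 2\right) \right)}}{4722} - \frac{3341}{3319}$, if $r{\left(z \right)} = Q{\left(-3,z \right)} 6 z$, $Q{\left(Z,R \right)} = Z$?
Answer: $- \frac{2579582}{2612053} \approx -0.98757$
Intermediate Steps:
$s = \frac{1}{3}$ ($s = \left(-1\right) \left(- \frac{1}{3}\right) = \frac{1}{3} \approx 0.33333$)
$r{\left(z \right)} = - 18 z$ ($r{\left(z \right)} = \left(-3\right) 6 z = - 18 z$)
$\frac{r{\left(3 \left(s - 2\right) \right)}}{4722} - \frac{3341}{3319} = \frac{\left(-18\right) 3 \left(\frac{1}{3} - 2\right)}{4722} - \frac{3341}{3319} = - 18 \cdot 3 \left(- \frac{5}{3}\right) \frac{1}{4722} - \frac{3341}{3319} = \left(-18\right) \left(-5\right) \frac{1}{4722} - \frac{3341}{3319} = 90 \cdot \frac{1}{4722} - \frac{3341}{3319} = \frac{15}{787} - \frac{3341}{3319} = - \frac{2579582}{2612053}$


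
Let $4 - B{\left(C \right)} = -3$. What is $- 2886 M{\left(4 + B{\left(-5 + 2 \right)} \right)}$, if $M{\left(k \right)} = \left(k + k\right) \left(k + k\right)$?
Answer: $-1396824$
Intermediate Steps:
$B{\left(C \right)} = 7$ ($B{\left(C \right)} = 4 - -3 = 4 + 3 = 7$)
$M{\left(k \right)} = 4 k^{2}$ ($M{\left(k \right)} = 2 k 2 k = 4 k^{2}$)
$- 2886 M{\left(4 + B{\left(-5 + 2 \right)} \right)} = - 2886 \cdot 4 \left(4 + 7\right)^{2} = - 2886 \cdot 4 \cdot 11^{2} = - 2886 \cdot 4 \cdot 121 = \left(-2886\right) 484 = -1396824$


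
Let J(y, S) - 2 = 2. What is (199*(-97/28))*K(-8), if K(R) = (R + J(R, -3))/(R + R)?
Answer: -19303/112 ≈ -172.35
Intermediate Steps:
J(y, S) = 4 (J(y, S) = 2 + 2 = 4)
K(R) = (4 + R)/(2*R) (K(R) = (R + 4)/(R + R) = (4 + R)/((2*R)) = (4 + R)*(1/(2*R)) = (4 + R)/(2*R))
(199*(-97/28))*K(-8) = (199*(-97/28))*((½)*(4 - 8)/(-8)) = (199*(-97*1/28))*((½)*(-⅛)*(-4)) = (199*(-97/28))*(¼) = -19303/28*¼ = -19303/112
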